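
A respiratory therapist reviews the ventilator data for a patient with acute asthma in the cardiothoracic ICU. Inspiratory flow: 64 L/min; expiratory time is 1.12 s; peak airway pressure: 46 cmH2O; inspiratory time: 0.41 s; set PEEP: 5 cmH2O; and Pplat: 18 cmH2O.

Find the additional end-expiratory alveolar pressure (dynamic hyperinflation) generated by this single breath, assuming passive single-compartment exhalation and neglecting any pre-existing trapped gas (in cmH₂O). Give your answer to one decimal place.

3.7

Flow: 64 L/min ÷ 60 = 1.0667 L/s.
Vt = flow × Ti = 1.0667 L/s × 0.41 s × 1000 mL/L = 437.35 mL.
R = (PIP − Pplat)/V̇ = (46 − 18) / 1.0667 = 28.0/1.0667 = 26.249 cmH2O·s/L.
C = Vt/(Pplat − PEEP) = 437.35 / (18 − 5) = 437.35/13.0 = 33.642 mL/cmH2O.
τ = R × C = 26.249 × 0.03364 L/cmH2O = 0.883 s.
Fraction remaining = e^(−Te/τ) = e^(−1.12/0.883) = 0.2813; trapped volume = 437.35 × 0.2813 = 123.03 mL.
Additional alveolar pressure from trapping ≈ V_trapped / C = 123.03 / 33.642 = 3.657 cmH2O.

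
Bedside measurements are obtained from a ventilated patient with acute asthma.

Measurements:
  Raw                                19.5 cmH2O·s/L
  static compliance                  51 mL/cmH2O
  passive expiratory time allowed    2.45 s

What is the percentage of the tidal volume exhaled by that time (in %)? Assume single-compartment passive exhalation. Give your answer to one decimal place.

τ = R × C = 19.5 × 51 mL/cmH2O = 19.5 × 0.051 L/cmH2O = 0.9945 s.
Passive exhalation: V(t)/V₀ = e^(−t/τ) = e^(−2.45/0.9945) = 0.08513.
Fraction exhaled = 1 − 0.08513 = 0.9149 → 91.49%.

91.5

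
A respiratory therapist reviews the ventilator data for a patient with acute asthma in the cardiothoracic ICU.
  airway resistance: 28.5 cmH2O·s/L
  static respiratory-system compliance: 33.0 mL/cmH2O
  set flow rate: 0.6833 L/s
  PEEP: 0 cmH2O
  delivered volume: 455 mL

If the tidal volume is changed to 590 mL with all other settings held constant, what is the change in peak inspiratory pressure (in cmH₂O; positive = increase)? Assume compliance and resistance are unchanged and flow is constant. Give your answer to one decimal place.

PIP = Vt/C + R·V̇ + PEEP (constant-flow equation of motion).
Only the elastic term changes: ΔPIP = ΔVt / C = (590 − 455) / 33.0 = 4.091 cmH2O.

4.1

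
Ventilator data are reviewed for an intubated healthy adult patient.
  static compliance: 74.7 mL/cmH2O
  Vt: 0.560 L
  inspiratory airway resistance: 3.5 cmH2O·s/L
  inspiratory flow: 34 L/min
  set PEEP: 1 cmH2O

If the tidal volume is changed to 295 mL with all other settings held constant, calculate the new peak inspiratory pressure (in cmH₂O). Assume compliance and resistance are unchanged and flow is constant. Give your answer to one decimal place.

6.9

Flow: 34 L/min ÷ 60 = 0.5667 L/s.
PIP = Vt/C + R·V̇ + PEEP (constant-flow equation of motion).
Only the elastic term changes: ΔPIP = ΔVt / C = (295 − 560) / 74.7 = -3.548 cmH2O.
Original PIP = 560/74.7 + 3.5×0.5667 + 1 = 10.48 cmH2O; new PIP = 10.48 + (-3.548) = 6.932 cmH2O.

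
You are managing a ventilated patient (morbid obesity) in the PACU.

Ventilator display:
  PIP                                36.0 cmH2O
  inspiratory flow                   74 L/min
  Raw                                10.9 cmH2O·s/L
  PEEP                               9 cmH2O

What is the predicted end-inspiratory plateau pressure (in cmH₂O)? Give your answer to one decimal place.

Flow: 74 L/min ÷ 60 = 1.2333 L/s.
Pplat = PIP − Raw × flow = 36.0 − 10.9 × 1.2333 = 36.0 − 13.443 = 22.557 cmH2O.

22.6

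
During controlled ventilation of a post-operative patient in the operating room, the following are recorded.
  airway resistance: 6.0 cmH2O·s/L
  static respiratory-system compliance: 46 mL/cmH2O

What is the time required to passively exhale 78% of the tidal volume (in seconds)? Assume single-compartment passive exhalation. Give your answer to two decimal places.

0.42

τ = R × C = 6.0 × 46 mL/cmH2O = 6.0 × 0.046 L/cmH2O = 0.276 s.
Exhaled fraction f = 1 − e^(−t/τ) → t = −τ·ln(1 − f) = −0.276·ln(0.22) = 0.4179 s.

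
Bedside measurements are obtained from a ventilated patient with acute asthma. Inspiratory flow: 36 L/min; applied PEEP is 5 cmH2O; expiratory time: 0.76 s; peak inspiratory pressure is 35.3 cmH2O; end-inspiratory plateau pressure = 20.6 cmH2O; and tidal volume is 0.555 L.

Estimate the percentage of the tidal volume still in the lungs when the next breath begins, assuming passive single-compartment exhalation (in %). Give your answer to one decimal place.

Flow: 36 L/min ÷ 60 = 0.6 L/s.
R = (PIP − Pplat)/V̇ = (35.3 − 20.6) / 0.6 = 14.7/0.6 = 24.5 cmH2O·s/L.
C = Vt/(Pplat − PEEP) = 555.0 / (20.6 − 5) = 555.0/15.6 = 35.577 mL/cmH2O.
τ = R × C = 24.5 × 0.03558 L/cmH2O = 0.8717 s.
Fraction remaining at end-expiration = e^(−Te/τ) = e^(−0.76/0.8717) = 0.4182 → 41.82%.

41.8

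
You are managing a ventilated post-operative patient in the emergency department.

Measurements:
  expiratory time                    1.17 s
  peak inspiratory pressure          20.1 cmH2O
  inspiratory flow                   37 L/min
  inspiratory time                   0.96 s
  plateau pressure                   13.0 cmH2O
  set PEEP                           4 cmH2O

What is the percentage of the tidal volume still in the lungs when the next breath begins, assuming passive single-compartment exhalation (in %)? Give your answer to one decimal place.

21.3

Flow: 37 L/min ÷ 60 = 0.6167 L/s.
Vt = flow × Ti = 0.6167 L/s × 0.96 s × 1000 mL/L = 592.03 mL.
R = (PIP − Pplat)/V̇ = (20.1 − 13.0) / 0.6167 = 7.1/0.6167 = 11.513 cmH2O·s/L.
C = Vt/(Pplat − PEEP) = 592.03 / (13.0 − 4) = 592.03/9.0 = 65.781 mL/cmH2O.
τ = R × C = 11.513 × 0.06578 L/cmH2O = 0.7573 s.
Fraction remaining at end-expiration = e^(−Te/τ) = e^(−1.17/0.7573) = 0.2133 → 21.33%.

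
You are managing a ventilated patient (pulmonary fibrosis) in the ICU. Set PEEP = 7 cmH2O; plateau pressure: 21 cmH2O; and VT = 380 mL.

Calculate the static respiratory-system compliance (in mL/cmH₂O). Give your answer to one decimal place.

27.1

Cstat = Vt / (Pplat − PEEP) = 380 / (21 − 7) = 380 / 14.0 = 27.143 mL/cmH2O.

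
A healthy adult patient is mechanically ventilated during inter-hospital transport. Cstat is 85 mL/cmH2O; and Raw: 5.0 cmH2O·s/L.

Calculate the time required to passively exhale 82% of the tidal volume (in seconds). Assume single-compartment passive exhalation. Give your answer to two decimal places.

τ = R × C = 5.0 × 85 mL/cmH2O = 5.0 × 0.085 L/cmH2O = 0.425 s.
Exhaled fraction f = 1 − e^(−t/τ) → t = −τ·ln(1 − f) = −0.425·ln(0.18) = 0.7288 s.

0.73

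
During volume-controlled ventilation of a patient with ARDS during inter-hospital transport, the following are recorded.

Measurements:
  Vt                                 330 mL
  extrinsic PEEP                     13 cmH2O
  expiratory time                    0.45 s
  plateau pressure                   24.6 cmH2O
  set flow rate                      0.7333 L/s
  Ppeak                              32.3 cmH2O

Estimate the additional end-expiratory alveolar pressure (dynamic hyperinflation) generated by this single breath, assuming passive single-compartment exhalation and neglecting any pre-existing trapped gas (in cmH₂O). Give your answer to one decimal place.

R = (PIP − Pplat)/V̇ = (32.3 − 24.6) / 0.7333 = 7.7/0.7333 = 10.5 cmH2O·s/L.
C = Vt/(Pplat − PEEP) = 330.0 / (24.6 − 13) = 330.0/11.6 = 28.448 mL/cmH2O.
τ = R × C = 10.5 × 0.02845 L/cmH2O = 0.2987 s.
Fraction remaining = e^(−Te/τ) = e^(−0.45/0.2987) = 0.2217; trapped volume = 330.0 × 0.2217 = 73.161 mL.
Additional alveolar pressure from trapping ≈ V_trapped / C = 73.161 / 28.448 = 2.572 cmH2O.

2.6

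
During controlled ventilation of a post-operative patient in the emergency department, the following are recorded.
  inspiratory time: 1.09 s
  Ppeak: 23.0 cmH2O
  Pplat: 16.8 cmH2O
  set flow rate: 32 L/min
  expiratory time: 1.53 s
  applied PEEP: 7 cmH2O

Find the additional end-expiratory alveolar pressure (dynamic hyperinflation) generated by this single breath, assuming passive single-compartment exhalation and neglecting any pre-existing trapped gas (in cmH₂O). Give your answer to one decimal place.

1.1

Flow: 32 L/min ÷ 60 = 0.5333 L/s.
Vt = flow × Ti = 0.5333 L/s × 1.09 s × 1000 mL/L = 581.3 mL.
R = (PIP − Pplat)/V̇ = (23.0 − 16.8) / 0.5333 = 6.2/0.5333 = 11.626 cmH2O·s/L.
C = Vt/(Pplat − PEEP) = 581.3 / (16.8 − 7) = 581.3/9.8 = 59.316 mL/cmH2O.
τ = R × C = 11.626 × 0.05932 L/cmH2O = 0.6897 s.
Fraction remaining = e^(−Te/τ) = e^(−1.53/0.6897) = 0.1088; trapped volume = 581.3 × 0.1088 = 63.245 mL.
Additional alveolar pressure from trapping ≈ V_trapped / C = 63.245 / 59.316 = 1.066 cmH2O.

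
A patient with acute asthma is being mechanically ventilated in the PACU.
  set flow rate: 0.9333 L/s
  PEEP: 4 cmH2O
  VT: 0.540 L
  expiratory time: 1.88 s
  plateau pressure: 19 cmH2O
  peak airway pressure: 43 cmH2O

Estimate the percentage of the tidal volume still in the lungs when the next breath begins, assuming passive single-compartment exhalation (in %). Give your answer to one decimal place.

13.1

R = (PIP − Pplat)/V̇ = (43 − 19) / 0.9333 = 24.0/0.9333 = 25.715 cmH2O·s/L.
C = Vt/(Pplat − PEEP) = 540.0 / (19 − 4) = 540.0/15.0 = 36.0 mL/cmH2O.
τ = R × C = 25.715 × 0.036 L/cmH2O = 0.9257 s.
Fraction remaining at end-expiration = e^(−Te/τ) = e^(−1.88/0.9257) = 0.1312 → 13.12%.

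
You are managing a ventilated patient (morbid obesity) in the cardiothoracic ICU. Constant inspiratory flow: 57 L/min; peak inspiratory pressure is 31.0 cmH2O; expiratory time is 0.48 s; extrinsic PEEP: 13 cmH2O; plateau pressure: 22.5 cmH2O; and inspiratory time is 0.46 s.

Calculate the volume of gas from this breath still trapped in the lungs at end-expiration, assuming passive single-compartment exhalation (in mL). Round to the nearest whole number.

Flow: 57 L/min ÷ 60 = 0.95 L/s.
Vt = flow × Ti = 0.95 L/s × 0.46 s × 1000 mL/L = 437.0 mL.
R = (PIP − Pplat)/V̇ = (31.0 − 22.5) / 0.95 = 8.5/0.95 = 8.947 cmH2O·s/L.
C = Vt/(Pplat − PEEP) = 437.0 / (22.5 − 13) = 437.0/9.5 = 46.0 mL/cmH2O.
τ = R × C = 8.947 × 0.046 L/cmH2O = 0.4116 s.
Fraction remaining = e^(−Te/τ) = e^(−0.48/0.4116) = 0.3116.
Trapped volume = 437.0 × 0.3116 = 136.17 mL.

136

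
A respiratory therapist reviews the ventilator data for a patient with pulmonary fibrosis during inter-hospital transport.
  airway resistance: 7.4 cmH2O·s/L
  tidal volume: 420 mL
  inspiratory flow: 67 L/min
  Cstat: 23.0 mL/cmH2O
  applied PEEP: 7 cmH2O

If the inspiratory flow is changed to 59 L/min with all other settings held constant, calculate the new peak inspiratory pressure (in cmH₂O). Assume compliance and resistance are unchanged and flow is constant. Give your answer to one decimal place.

Flow: 67 L/min ÷ 60 = 1.1167 L/s.
New flow: 59 L/min ÷ 60 = 0.9833 L/s.
PIP = Vt/C + R·V̇ + PEEP (constant-flow equation of motion).
Only the resistive term changes: ΔPIP = R × ΔV̇ = 7.4 × (0.9833 − 1.1167) = 7.4 × -0.1334 = -0.9872 cmH2O.
Original PIP = 420/23.0 + 7.4×1.1167 + 7 = 33.524 cmH2O; new PIP = 33.524 + (-0.9872) = 32.537 cmH2O.

32.5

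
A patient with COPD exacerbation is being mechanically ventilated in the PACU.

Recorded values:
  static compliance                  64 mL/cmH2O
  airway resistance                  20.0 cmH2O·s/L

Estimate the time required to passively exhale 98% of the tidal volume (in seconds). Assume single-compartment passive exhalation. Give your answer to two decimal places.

5.01

τ = R × C = 20.0 × 64 mL/cmH2O = 20.0 × 0.064 L/cmH2O = 1.28 s.
Exhaled fraction f = 1 − e^(−t/τ) → t = −τ·ln(1 − f) = −1.28·ln(0.02) = 5.007 s.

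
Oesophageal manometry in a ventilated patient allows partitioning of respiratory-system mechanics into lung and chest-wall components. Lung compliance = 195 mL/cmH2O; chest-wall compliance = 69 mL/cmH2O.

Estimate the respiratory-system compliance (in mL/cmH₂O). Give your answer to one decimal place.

51.0

Lung and chest wall are elastances in series: 1/Crs = 1/CL + 1/Ccw.
1/Crs = 1/195 + 1/69 = 0.01962.
Crs = 50.968 mL/cmH2O.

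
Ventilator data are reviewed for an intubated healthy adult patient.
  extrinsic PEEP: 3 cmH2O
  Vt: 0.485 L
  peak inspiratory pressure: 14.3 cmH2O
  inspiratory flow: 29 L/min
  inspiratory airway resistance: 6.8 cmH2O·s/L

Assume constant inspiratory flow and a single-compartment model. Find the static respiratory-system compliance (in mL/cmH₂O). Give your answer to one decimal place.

Flow: 29 L/min ÷ 60 = 0.4833 L/s.
Equation of motion (constant flow): PIP = Vt/C + R·V̇ + PEEP.
Vt/C = PIP − R·V̇ − PEEP = 14.3 − 6.8×0.4833 − 3 = 14.3 − 3.286 − 3 = 8.014 cmH2O.
C = Vt / 8.014 = 485 / 8.014 = 60.519 mL/cmH2O.

60.5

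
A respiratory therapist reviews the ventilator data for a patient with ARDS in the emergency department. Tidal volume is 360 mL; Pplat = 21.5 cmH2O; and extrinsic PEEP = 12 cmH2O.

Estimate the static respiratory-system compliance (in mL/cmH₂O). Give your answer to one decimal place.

37.9

Cstat = Vt / (Pplat − PEEP) = 360 / (21.5 − 12) = 360 / 9.5 = 37.895 mL/cmH2O.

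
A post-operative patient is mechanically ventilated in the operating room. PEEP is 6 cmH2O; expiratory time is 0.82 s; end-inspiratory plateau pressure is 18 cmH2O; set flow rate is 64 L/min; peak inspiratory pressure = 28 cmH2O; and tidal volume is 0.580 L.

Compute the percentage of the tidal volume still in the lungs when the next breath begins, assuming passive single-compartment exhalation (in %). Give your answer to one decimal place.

16.4

Flow: 64 L/min ÷ 60 = 1.0667 L/s.
R = (PIP − Pplat)/V̇ = (28 − 18) / 1.0667 = 10.0/1.0667 = 9.375 cmH2O·s/L.
C = Vt/(Pplat − PEEP) = 580.0 / (18 − 6) = 580.0/12.0 = 48.333 mL/cmH2O.
τ = R × C = 9.375 × 0.04833 L/cmH2O = 0.4531 s.
Fraction remaining at end-expiration = e^(−Te/τ) = e^(−0.82/0.4531) = 0.1637 → 16.37%.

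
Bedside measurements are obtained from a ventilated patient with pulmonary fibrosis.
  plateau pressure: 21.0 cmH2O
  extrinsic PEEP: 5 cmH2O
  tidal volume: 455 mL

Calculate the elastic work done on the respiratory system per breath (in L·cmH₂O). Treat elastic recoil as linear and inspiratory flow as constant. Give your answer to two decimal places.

3.64

Elastic work ≈ ½ × (Pplat − PEEP) × Vt = 0.5 × (21.0 − 5) × 0.455 L = 0.5 × 16.0 × 0.455 = 3.64 L·cmH2O.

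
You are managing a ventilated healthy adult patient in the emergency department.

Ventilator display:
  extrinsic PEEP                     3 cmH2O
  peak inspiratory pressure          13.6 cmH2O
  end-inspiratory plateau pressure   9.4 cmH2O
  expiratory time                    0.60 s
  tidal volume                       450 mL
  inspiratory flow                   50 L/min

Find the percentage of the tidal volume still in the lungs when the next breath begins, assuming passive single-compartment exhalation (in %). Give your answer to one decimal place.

Flow: 50 L/min ÷ 60 = 0.8333 L/s.
R = (PIP − Pplat)/V̇ = (13.6 − 9.4) / 0.8333 = 4.2/0.8333 = 5.04 cmH2O·s/L.
C = Vt/(Pplat − PEEP) = 450.0 / (9.4 − 3) = 450.0/6.4 = 70.313 mL/cmH2O.
τ = R × C = 5.04 × 0.07031 L/cmH2O = 0.3544 s.
Fraction remaining at end-expiration = e^(−Te/τ) = e^(−0.60/0.3544) = 0.184 → 18.4%.

18.4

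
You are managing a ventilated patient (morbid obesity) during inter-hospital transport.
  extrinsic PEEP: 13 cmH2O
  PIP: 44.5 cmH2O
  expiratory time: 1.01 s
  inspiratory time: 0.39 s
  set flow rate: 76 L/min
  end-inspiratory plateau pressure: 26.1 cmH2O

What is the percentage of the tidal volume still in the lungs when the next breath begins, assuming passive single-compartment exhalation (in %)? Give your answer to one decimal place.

15.8

Flow: 76 L/min ÷ 60 = 1.2667 L/s.
Vt = flow × Ti = 1.2667 L/s × 0.39 s × 1000 mL/L = 494.01 mL.
R = (PIP − Pplat)/V̇ = (44.5 − 26.1) / 1.2667 = 18.4/1.2667 = 14.526 cmH2O·s/L.
C = Vt/(Pplat − PEEP) = 494.01 / (26.1 − 13) = 494.01/13.1 = 37.711 mL/cmH2O.
τ = R × C = 14.526 × 0.03771 L/cmH2O = 0.5478 s.
Fraction remaining at end-expiration = e^(−Te/τ) = e^(−1.01/0.5478) = 0.1582 → 15.82%.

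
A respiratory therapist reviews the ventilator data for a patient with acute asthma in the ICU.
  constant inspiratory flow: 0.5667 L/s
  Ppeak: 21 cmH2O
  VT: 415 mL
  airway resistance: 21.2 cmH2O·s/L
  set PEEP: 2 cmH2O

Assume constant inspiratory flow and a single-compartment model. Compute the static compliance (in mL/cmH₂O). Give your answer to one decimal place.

Equation of motion (constant flow): PIP = Vt/C + R·V̇ + PEEP.
Vt/C = PIP − R·V̇ − PEEP = 21 − 21.2×0.5667 − 2 = 21 − 12.014 − 2 = 6.986 cmH2O.
C = Vt / 6.986 = 415 / 6.986 = 59.405 mL/cmH2O.

59.4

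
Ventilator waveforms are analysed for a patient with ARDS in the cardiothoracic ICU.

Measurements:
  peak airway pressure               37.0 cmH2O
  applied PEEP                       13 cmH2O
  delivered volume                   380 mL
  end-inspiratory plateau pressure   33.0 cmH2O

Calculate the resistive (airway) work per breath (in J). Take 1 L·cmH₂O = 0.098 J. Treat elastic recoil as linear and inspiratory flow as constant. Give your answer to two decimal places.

With constant inspiratory flow the resistive pressure is constant at PIP − Pplat = 37.0 − 33.0 = 4.0 cmH2O, so resistive work = 4.0 × 0.380 = 1.52 L·cmH2O.
× 0.098 J/(L·cmH2O) → 0.149 J.

0.15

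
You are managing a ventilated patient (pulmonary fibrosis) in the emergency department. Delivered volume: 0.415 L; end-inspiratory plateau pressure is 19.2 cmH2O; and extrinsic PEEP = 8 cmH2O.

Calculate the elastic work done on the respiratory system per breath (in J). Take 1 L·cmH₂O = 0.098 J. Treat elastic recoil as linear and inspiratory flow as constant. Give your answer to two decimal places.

Elastic work ≈ ½ × (Pplat − PEEP) × Vt = 0.5 × (19.2 − 8) × 0.415 L = 0.5 × 11.2 × 0.415 = 2.324 L·cmH2O.
× 0.098 J/(L·cmH2O) → 0.2278 J.

0.23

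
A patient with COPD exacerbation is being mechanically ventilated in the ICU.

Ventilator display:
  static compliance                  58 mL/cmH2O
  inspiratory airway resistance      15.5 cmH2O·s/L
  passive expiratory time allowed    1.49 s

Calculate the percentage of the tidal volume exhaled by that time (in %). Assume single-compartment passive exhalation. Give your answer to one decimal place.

τ = R × C = 15.5 × 58 mL/cmH2O = 15.5 × 0.058 L/cmH2O = 0.899 s.
Passive exhalation: V(t)/V₀ = e^(−t/τ) = e^(−1.49/0.899) = 0.1906.
Fraction exhaled = 1 − 0.1906 = 0.8094 → 80.94%.

80.9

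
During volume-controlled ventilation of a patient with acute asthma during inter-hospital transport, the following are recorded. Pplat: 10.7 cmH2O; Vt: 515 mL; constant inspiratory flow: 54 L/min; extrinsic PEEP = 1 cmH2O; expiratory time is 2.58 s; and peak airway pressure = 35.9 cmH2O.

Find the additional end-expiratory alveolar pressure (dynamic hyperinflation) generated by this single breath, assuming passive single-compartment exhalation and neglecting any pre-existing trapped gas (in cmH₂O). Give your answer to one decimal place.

Flow: 54 L/min ÷ 60 = 0.9 L/s.
R = (PIP − Pplat)/V̇ = (35.9 − 10.7) / 0.9 = 25.2/0.9 = 28.0 cmH2O·s/L.
C = Vt/(Pplat − PEEP) = 515.0 / (10.7 − 1) = 515.0/9.7 = 53.093 mL/cmH2O.
τ = R × C = 28.0 × 0.05309 L/cmH2O = 1.487 s.
Fraction remaining = e^(−Te/τ) = e^(−2.58/1.487) = 0.1764; trapped volume = 515.0 × 0.1764 = 90.846 mL.
Additional alveolar pressure from trapping ≈ V_trapped / C = 90.846 / 53.093 = 1.711 cmH2O.

1.7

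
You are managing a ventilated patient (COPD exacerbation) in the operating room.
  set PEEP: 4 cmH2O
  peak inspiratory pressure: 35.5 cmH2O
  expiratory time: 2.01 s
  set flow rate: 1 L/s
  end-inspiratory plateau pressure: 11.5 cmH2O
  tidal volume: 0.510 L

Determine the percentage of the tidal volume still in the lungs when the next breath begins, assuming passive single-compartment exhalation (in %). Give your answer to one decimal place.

29.2

R = (PIP − Pplat)/V̇ = (35.5 − 11.5) / 1 = 24.0/1 = 24.0 cmH2O·s/L.
C = Vt/(Pplat − PEEP) = 510.0 / (11.5 − 4) = 510.0/7.5 = 68.0 mL/cmH2O.
τ = R × C = 24.0 × 0.068 L/cmH2O = 1.632 s.
Fraction remaining at end-expiration = e^(−Te/τ) = e^(−2.01/1.632) = 0.2918 → 29.18%.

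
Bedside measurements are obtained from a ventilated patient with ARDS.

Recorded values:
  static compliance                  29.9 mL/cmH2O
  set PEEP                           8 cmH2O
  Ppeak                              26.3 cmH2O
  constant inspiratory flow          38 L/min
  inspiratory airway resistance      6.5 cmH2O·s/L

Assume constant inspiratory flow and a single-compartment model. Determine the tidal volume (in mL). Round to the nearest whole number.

Flow: 38 L/min ÷ 60 = 0.6333 L/s.
Equation of motion (constant flow): PIP = Vt/C + R·V̇ + PEEP.
Vt/C = PIP − R·V̇ − PEEP = 26.3 − 4.116 − 8 = 14.184 cmH2O.
Vt = C × 14.184 = 29.9 × 14.184 = 424.1 mL.

424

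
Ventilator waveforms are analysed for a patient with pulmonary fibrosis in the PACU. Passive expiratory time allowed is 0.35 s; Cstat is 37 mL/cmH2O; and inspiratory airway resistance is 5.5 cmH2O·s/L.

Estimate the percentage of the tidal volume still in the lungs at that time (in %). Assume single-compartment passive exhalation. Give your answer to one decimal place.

17.9

τ = R × C = 5.5 × 37 mL/cmH2O = 5.5 × 0.037 L/cmH2O = 0.2035 s.
Passive exhalation: V(t)/V₀ = e^(−t/τ) = e^(−0.35/0.2035) = 0.1791.
Fraction remaining = 0.1791 → 17.91%.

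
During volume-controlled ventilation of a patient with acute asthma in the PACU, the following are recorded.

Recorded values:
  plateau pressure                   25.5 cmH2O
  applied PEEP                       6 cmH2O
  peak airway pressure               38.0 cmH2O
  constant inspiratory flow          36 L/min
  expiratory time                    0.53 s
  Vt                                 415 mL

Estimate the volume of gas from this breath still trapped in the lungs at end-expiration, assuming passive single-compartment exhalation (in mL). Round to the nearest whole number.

126

Flow: 36 L/min ÷ 60 = 0.6 L/s.
R = (PIP − Pplat)/V̇ = (38.0 − 25.5) / 0.6 = 12.5/0.6 = 20.833 cmH2O·s/L.
C = Vt/(Pplat − PEEP) = 415.0 / (25.5 − 6) = 415.0/19.5 = 21.282 mL/cmH2O.
τ = R × C = 20.833 × 0.02128 L/cmH2O = 0.4433 s.
Fraction remaining = e^(−Te/τ) = e^(−0.53/0.4433) = 0.3025.
Trapped volume = 415.0 × 0.3025 = 125.54 mL.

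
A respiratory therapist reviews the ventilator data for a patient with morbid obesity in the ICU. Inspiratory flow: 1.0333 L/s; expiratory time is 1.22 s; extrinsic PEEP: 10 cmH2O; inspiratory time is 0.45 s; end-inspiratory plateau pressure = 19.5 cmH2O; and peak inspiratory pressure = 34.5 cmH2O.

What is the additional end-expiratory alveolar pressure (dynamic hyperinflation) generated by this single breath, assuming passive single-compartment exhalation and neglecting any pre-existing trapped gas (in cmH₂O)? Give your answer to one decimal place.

Vt = flow × Ti = 1.0333 L/s × 0.45 s × 1000 mL/L = 464.99 mL.
R = (PIP − Pplat)/V̇ = (34.5 − 19.5) / 1.0333 = 15.0/1.0333 = 14.517 cmH2O·s/L.
C = Vt/(Pplat − PEEP) = 464.99 / (19.5 − 10) = 464.99/9.5 = 48.946 mL/cmH2O.
τ = R × C = 14.517 × 0.04895 L/cmH2O = 0.7106 s.
Fraction remaining = e^(−Te/τ) = e^(−1.22/0.7106) = 0.1796; trapped volume = 464.99 × 0.1796 = 83.512 mL.
Additional alveolar pressure from trapping ≈ V_trapped / C = 83.512 / 48.946 = 1.706 cmH2O.

1.7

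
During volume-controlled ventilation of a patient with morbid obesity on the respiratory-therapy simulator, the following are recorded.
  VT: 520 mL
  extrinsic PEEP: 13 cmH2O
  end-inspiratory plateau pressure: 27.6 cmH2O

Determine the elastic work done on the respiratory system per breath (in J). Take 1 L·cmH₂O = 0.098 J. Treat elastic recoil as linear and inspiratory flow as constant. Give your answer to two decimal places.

Elastic work ≈ ½ × (Pplat − PEEP) × Vt = 0.5 × (27.6 − 13) × 0.520 L = 0.5 × 14.6 × 0.520 = 3.796 L·cmH2O.
× 0.098 J/(L·cmH2O) → 0.372 J.

0.37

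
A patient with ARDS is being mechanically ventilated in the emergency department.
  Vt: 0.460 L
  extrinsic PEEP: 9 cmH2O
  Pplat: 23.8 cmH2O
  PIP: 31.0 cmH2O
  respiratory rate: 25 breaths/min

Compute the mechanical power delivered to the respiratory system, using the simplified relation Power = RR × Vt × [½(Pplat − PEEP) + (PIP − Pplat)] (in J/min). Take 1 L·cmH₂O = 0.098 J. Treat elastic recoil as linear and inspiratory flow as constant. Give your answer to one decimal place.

16.5

Per-breath work = Vt × [½(Pplat−PEEP) + (PIP−Pplat)] = 0.460 × [0.5×14.8 + 7.2] = 0.460 × 14.6 = 6.716 L·cmH2O.
Power = 25 × 6.716 = 167.9 L·cmH2O/min.
× 0.098 J/(L·cmH2O) → 16.454 J/min.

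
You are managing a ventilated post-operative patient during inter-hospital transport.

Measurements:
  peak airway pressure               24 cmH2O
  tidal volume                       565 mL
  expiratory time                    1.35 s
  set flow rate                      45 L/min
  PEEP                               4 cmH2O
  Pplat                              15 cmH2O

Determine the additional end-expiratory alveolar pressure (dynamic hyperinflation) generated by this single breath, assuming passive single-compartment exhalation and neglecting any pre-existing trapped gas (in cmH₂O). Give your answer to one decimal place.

1.2

Flow: 45 L/min ÷ 60 = 0.75 L/s.
R = (PIP − Pplat)/V̇ = (24 − 15) / 0.75 = 9.0/0.75 = 12.0 cmH2O·s/L.
C = Vt/(Pplat − PEEP) = 565.0 / (15 − 4) = 565.0/11.0 = 51.364 mL/cmH2O.
τ = R × C = 12.0 × 0.05136 L/cmH2O = 0.6163 s.
Fraction remaining = e^(−Te/τ) = e^(−1.35/0.6163) = 0.1119; trapped volume = 565.0 × 0.1119 = 63.224 mL.
Additional alveolar pressure from trapping ≈ V_trapped / C = 63.224 / 51.364 = 1.231 cmH2O.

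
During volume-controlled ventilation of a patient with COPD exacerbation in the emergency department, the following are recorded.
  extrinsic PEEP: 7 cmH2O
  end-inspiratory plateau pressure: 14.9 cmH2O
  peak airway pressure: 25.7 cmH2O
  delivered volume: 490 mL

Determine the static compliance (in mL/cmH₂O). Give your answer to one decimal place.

62.0

Cstat = Vt / (Pplat − PEEP) = 490 / (14.9 − 7) = 490 / 7.9 = 62.025 mL/cmH2O.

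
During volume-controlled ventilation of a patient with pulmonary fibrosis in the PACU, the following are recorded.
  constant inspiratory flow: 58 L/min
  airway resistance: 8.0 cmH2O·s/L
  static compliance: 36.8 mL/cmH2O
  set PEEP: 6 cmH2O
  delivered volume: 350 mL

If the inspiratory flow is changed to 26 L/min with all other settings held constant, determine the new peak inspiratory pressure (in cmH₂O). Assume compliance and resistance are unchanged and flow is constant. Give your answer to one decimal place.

19.0

Flow: 58 L/min ÷ 60 = 0.9667 L/s.
New flow: 26 L/min ÷ 60 = 0.4333 L/s.
PIP = Vt/C + R·V̇ + PEEP (constant-flow equation of motion).
Only the resistive term changes: ΔPIP = R × ΔV̇ = 8.0 × (0.4333 − 0.9667) = 8.0 × -0.5334 = -4.267 cmH2O.
Original PIP = 350/36.8 + 8.0×0.9667 + 6 = 23.244 cmH2O; new PIP = 23.244 + (-4.267) = 18.977 cmH2O.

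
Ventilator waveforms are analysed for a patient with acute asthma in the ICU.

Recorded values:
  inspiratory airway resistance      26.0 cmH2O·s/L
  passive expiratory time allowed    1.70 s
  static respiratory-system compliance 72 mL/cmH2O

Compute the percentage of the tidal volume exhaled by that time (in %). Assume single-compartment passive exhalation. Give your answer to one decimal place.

τ = R × C = 26.0 × 72 mL/cmH2O = 26.0 × 0.072 L/cmH2O = 1.872 s.
Passive exhalation: V(t)/V₀ = e^(−t/τ) = e^(−1.70/1.872) = 0.4033.
Fraction exhaled = 1 − 0.4033 = 0.5967 → 59.67%.

59.7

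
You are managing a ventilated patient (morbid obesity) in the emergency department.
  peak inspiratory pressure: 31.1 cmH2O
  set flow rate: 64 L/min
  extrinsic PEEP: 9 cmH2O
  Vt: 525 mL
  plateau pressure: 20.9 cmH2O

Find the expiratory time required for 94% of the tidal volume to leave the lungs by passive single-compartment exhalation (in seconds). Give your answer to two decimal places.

Flow: 64 L/min ÷ 60 = 1.0667 L/s.
R = (PIP − Pplat)/V̇ = (31.1 − 20.9) / 1.0667 = 10.2/1.0667 = 9.562 cmH2O·s/L.
C = Vt/(Pplat − PEEP) = 525.0 / (20.9 − 9) = 525.0/11.9 = 44.118 mL/cmH2O.
τ = R × C = 9.562 × 0.04412 L/cmH2O = 0.4219 s.
t = −τ·ln(1 − 0.94) = −0.4219·ln(0.06) = 1.187 s.

1.19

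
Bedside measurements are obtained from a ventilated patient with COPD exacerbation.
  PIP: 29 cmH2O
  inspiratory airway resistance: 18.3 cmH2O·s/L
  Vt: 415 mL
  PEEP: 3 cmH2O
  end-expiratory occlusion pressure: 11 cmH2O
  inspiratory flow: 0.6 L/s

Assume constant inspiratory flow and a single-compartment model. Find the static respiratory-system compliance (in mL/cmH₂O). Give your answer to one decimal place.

59.1

Total PEEP = 11 cmH2O (set 3 + intrinsic 8); this is the baseline alveolar pressure.
Equation of motion (constant flow): PIP = Vt/C + R·V̇ + PEEP.
Vt/C = PIP − R·V̇ − PEEP = 29 − 18.3×0.6 − 11 = 29 − 10.98 − 11 = 7.02 cmH2O.
C = Vt / 7.02 = 415 / 7.02 = 59.117 mL/cmH2O.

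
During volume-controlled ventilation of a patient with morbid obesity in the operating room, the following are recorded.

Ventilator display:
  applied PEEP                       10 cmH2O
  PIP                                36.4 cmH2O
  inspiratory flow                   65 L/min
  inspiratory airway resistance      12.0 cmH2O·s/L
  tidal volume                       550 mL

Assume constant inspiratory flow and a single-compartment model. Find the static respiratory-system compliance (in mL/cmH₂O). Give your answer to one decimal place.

41.0

Flow: 65 L/min ÷ 60 = 1.0833 L/s.
Equation of motion (constant flow): PIP = Vt/C + R·V̇ + PEEP.
Vt/C = PIP − R·V̇ − PEEP = 36.4 − 12.0×1.0833 − 10 = 36.4 − 13.0 − 10 = 13.4 cmH2O.
C = Vt / 13.4 = 550 / 13.4 = 41.045 mL/cmH2O.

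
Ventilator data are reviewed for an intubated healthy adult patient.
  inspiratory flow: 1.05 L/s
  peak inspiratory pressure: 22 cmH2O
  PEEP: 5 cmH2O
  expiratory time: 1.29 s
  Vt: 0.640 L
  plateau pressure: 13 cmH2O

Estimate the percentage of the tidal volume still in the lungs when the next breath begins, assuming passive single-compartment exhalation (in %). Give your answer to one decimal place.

15.2

R = (PIP − Pplat)/V̇ = (22 − 13) / 1.05 = 9.0/1.05 = 8.571 cmH2O·s/L.
C = Vt/(Pplat − PEEP) = 640.0 / (13 − 5) = 640.0/8.0 = 80.0 mL/cmH2O.
τ = R × C = 8.571 × 0.08 L/cmH2O = 0.6857 s.
Fraction remaining at end-expiration = e^(−Te/τ) = e^(−1.29/0.6857) = 0.1524 → 15.24%.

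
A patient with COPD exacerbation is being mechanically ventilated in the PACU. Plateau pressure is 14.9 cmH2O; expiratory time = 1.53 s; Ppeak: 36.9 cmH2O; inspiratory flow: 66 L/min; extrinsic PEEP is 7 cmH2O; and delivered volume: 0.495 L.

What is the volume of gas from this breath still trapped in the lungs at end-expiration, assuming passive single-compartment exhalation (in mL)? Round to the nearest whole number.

Flow: 66 L/min ÷ 60 = 1.1 L/s.
R = (PIP − Pplat)/V̇ = (36.9 − 14.9) / 1.1 = 22.0/1.1 = 20.0 cmH2O·s/L.
C = Vt/(Pplat − PEEP) = 495.0 / (14.9 − 7) = 495.0/7.9 = 62.658 mL/cmH2O.
τ = R × C = 20.0 × 0.06266 L/cmH2O = 1.253 s.
Fraction remaining = e^(−Te/τ) = e^(−1.53/1.253) = 0.2949.
Trapped volume = 495.0 × 0.2949 = 145.98 mL.

146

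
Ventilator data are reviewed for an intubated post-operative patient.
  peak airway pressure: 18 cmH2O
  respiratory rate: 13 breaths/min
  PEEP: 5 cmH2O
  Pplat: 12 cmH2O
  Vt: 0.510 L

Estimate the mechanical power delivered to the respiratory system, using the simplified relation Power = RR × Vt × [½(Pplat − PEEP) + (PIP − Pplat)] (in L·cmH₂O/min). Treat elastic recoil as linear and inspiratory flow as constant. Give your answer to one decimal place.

Per-breath work = Vt × [½(Pplat−PEEP) + (PIP−Pplat)] = 0.510 × [0.5×7.0 + 6.0] = 0.510 × 9.5 = 4.845 L·cmH2O.
Power = 13 × 4.845 = 62.985 L·cmH2O/min.

63.0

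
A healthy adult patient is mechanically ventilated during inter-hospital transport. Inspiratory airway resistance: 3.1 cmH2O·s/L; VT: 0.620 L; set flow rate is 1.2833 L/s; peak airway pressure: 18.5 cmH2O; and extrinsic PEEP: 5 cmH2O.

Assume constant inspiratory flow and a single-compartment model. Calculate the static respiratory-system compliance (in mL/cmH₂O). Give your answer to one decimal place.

65.1

Equation of motion (constant flow): PIP = Vt/C + R·V̇ + PEEP.
Vt/C = PIP − R·V̇ − PEEP = 18.5 − 3.1×1.2833 − 5 = 18.5 − 3.978 − 5 = 9.522 cmH2O.
C = Vt / 9.522 = 620 / 9.522 = 65.112 mL/cmH2O.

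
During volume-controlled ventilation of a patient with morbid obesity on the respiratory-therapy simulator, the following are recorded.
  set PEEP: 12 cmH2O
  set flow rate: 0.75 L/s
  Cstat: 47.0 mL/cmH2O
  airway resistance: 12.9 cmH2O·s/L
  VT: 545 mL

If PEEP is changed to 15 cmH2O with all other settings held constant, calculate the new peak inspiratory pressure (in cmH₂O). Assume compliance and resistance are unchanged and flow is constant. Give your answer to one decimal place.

PIP = Vt/C + R·V̇ + PEEP (constant-flow equation of motion).
Only the baseline term changes: ΔPIP = ΔPEEP = 15 − 12 = 3.0 cmH2O.
Original PIP = 545/47.0 + 12.9×0.75 + 12 = 33.271 cmH2O; new PIP = 33.271 + (3.0) = 36.271 cmH2O.

36.3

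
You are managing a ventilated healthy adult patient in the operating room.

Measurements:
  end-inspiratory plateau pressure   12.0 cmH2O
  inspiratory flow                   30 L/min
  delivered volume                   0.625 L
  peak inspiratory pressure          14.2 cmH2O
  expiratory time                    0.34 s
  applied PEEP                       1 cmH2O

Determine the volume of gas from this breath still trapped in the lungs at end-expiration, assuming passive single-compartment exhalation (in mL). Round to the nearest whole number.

Flow: 30 L/min ÷ 60 = 0.5 L/s.
R = (PIP − Pplat)/V̇ = (14.2 − 12.0) / 0.5 = 2.2/0.5 = 4.4 cmH2O·s/L.
C = Vt/(Pplat − PEEP) = 625.0 / (12.0 − 1) = 625.0/11.0 = 56.818 mL/cmH2O.
τ = R × C = 4.4 × 0.05682 L/cmH2O = 0.25 s.
Fraction remaining = e^(−Te/τ) = e^(−0.34/0.25) = 0.2567.
Trapped volume = 625.0 × 0.2567 = 160.44 mL.

160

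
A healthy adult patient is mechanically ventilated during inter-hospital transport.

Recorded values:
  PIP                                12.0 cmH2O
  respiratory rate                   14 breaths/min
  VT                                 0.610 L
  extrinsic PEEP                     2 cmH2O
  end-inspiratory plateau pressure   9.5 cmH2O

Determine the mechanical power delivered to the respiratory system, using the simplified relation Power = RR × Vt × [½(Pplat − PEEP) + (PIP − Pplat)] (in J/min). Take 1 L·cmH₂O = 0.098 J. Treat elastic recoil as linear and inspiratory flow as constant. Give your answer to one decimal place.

5.2

Per-breath work = Vt × [½(Pplat−PEEP) + (PIP−Pplat)] = 0.610 × [0.5×7.5 + 2.5] = 0.610 × 6.25 = 3.813 L·cmH2O.
Power = 14 × 3.813 = 53.382 L·cmH2O/min.
× 0.098 J/(L·cmH2O) → 5.231 J/min.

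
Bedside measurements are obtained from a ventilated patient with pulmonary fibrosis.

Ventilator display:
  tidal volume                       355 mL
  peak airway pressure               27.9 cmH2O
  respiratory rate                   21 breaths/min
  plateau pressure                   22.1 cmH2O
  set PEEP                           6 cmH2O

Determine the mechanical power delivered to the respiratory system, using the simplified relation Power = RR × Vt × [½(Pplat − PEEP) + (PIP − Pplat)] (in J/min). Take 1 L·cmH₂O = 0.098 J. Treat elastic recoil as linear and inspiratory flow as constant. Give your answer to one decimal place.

10.1

Per-breath work = Vt × [½(Pplat−PEEP) + (PIP−Pplat)] = 0.355 × [0.5×16.1 + 5.8] = 0.355 × 13.85 = 4.917 L·cmH2O.
Power = 21 × 4.917 = 103.26 L·cmH2O/min.
× 0.098 J/(L·cmH2O) → 10.119 J/min.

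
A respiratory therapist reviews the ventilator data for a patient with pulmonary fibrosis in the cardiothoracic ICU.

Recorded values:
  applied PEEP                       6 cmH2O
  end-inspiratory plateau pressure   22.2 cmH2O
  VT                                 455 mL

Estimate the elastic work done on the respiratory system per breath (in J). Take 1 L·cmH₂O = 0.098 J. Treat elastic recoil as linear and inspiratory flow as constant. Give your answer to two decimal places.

0.36

Elastic work ≈ ½ × (Pplat − PEEP) × Vt = 0.5 × (22.2 − 6) × 0.455 L = 0.5 × 16.2 × 0.455 = 3.686 L·cmH2O.
× 0.098 J/(L·cmH2O) → 0.3612 J.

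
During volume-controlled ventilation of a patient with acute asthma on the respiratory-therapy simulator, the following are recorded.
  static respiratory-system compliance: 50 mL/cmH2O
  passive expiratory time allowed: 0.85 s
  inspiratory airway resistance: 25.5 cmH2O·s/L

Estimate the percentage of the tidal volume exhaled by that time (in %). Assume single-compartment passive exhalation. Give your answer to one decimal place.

τ = R × C = 25.5 × 50 mL/cmH2O = 25.5 × 0.050 L/cmH2O = 1.275 s.
Passive exhalation: V(t)/V₀ = e^(−t/τ) = e^(−0.85/1.275) = 0.5134.
Fraction exhaled = 1 − 0.5134 = 0.4866 → 48.66%.

48.7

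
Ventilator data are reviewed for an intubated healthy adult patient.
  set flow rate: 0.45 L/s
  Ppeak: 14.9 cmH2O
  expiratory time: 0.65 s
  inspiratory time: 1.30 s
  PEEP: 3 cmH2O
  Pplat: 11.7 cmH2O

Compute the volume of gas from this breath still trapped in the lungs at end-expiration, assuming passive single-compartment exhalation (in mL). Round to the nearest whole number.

Vt = flow × Ti = 0.45 L/s × 1.30 s × 1000 mL/L = 585.0 mL.
R = (PIP − Pplat)/V̇ = (14.9 − 11.7) / 0.45 = 3.2/0.45 = 7.111 cmH2O·s/L.
C = Vt/(Pplat − PEEP) = 585.0 / (11.7 − 3) = 585.0/8.7 = 67.241 mL/cmH2O.
τ = R × C = 7.111 × 0.06724 L/cmH2O = 0.4781 s.
Fraction remaining = e^(−Te/τ) = e^(−0.65/0.4781) = 0.2568.
Trapped volume = 585.0 × 0.2568 = 150.23 mL.

150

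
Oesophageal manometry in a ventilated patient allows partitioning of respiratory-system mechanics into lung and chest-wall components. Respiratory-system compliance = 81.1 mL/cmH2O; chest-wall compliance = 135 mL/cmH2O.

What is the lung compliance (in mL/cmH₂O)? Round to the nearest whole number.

1/CL = 1/Crs − 1/Ccw.
1/CL = 1/81.1 − 1/135 = 0.004923.
CL = 203.13 mL/cmH2O.

203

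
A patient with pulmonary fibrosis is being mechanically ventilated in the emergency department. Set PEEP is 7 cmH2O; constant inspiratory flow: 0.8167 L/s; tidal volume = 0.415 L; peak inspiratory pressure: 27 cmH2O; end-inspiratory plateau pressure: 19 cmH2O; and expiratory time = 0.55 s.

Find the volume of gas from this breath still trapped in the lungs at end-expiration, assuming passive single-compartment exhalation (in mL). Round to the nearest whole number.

R = (PIP − Pplat)/V̇ = (27 − 19) / 0.8167 = 8.0/0.8167 = 9.796 cmH2O·s/L.
C = Vt/(Pplat − PEEP) = 415.0 / (19 − 7) = 415.0/12.0 = 34.583 mL/cmH2O.
τ = R × C = 9.796 × 0.03458 L/cmH2O = 0.3387 s.
Fraction remaining = e^(−Te/τ) = e^(−0.55/0.3387) = 0.1971.
Trapped volume = 415.0 × 0.1971 = 81.797 mL.

82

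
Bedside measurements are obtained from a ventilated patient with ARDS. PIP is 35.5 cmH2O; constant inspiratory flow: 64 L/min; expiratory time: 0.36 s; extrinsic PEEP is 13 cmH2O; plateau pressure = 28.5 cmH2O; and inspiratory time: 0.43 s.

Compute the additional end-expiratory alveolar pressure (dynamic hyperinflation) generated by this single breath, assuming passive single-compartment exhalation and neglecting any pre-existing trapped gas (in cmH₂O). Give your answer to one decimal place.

2.4

Flow: 64 L/min ÷ 60 = 1.0667 L/s.
Vt = flow × Ti = 1.0667 L/s × 0.43 s × 1000 mL/L = 458.68 mL.
R = (PIP − Pplat)/V̇ = (35.5 − 28.5) / 1.0667 = 7.0/1.0667 = 6.562 cmH2O·s/L.
C = Vt/(Pplat − PEEP) = 458.68 / (28.5 − 13) = 458.68/15.5 = 29.592 mL/cmH2O.
τ = R × C = 6.562 × 0.02959 L/cmH2O = 0.1942 s.
Fraction remaining = e^(−Te/τ) = e^(−0.36/0.1942) = 0.1566; trapped volume = 458.68 × 0.1566 = 71.829 mL.
Additional alveolar pressure from trapping ≈ V_trapped / C = 71.829 / 29.592 = 2.427 cmH2O.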